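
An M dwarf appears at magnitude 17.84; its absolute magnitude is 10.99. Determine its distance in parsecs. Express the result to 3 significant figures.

μ = m − M = 6.850
m − M = 5 log₁₀ d − 5
log₁₀ d = (m − M)/5 + 1 = 2.3700
d = 10^2.3700 = 234.4 pc

d ≈ 234 pc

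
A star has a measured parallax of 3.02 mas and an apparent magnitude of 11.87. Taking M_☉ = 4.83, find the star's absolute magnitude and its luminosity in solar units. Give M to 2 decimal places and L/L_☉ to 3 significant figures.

d = 1/p = 1000/3.02 mas = 331.1 pc
M = m − 5 log₁₀ d + 5 = 11.87 − 5·2.5200 + 5 = 4.270
M − M_☉ = 4.270 − 4.83 = -0.560
L/L_☉ = 10^(−0.4 × -0.560) = 1.675

M ≈ 4.27; L/L_☉ ≈ 1.67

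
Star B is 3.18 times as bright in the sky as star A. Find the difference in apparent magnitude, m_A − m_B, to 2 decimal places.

m_A − m_B ≈ 1.26

Pogson: Δm = −2.5 log₁₀(ratio) = −2.5 log₁₀(3.18) = −2.5 × 0.5024 = -1.256
Star B is brighter so has the smaller magnitude: m_A − m_B is positive.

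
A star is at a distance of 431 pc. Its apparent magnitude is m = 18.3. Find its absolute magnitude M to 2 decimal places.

5 log₁₀(d/10 pc) = 5 log₁₀(431.0) − 5 = 8.172
M = m − 5 log₁₀(d/10) = 18.3 − 8.172 = 10.128

M ≈ 10.13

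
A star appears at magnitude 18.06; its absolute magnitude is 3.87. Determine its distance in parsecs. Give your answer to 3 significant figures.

d ≈ 6890 pc

Distance modulus: m − M = 18.06 − (3.87) = 14.190
m − M = 5 log₁₀ d − 5
log₁₀ d = (m − M)/5 + 1 = 3.8380
d = 10^3.8380 = 6887 pc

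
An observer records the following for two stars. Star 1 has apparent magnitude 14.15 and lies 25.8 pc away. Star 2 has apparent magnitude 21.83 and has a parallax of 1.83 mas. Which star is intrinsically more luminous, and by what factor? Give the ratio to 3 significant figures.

Star 1: M = m − 5 log₁₀ d + 5 = 14.15 − 5·1.4116 + 5 = 12.092
Star 2: p = 1.83 mas = 1.83×10^-3″ → d = 1/p = 546.4 pc
Star 2: M = m − 5 log₁₀ d + 5 = 21.83 − 5·2.7375 + 5 = 13.142
ΔM = M_1 − M_2 = 12.092 − (13.142) = -1.050; smaller M is more luminous → Star 1.
L ratio = 10^(0.4 |ΔM|) = 10^0.420 = 2.631

Star 1 is more luminous, by a factor of 2.63.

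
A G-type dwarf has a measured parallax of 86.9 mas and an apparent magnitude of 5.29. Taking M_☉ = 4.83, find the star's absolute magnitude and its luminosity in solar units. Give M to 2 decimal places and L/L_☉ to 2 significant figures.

M ≈ 4.99; L/L_☉ ≈ 0.87

d = 1/p = 1000/86.9 mas = 11.51 pc
M = m − 5 log₁₀ d + 5 = 5.29 − 5·1.0610 + 5 = 4.985
M − M_☉ = 4.985 − 4.83 = 0.155
L/L_☉ = 10^(−0.4 × 0.155) = 0.8669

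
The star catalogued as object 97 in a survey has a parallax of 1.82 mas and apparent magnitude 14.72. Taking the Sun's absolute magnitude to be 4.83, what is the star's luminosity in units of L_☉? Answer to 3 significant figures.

L/L_☉ ≈ 0.334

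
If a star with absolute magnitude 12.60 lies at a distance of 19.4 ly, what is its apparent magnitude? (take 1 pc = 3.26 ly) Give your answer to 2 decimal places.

m ≈ 11.47

d = 19.4 ly / 3.26 = 5.951 pc
m = M + 5 log₁₀ d − 5 = 12.60 + 5·0.7746 − 5 = 11.473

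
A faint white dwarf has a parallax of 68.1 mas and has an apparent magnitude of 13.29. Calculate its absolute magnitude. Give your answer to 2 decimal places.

M ≈ 12.46

p = 68.1 mas = 0.0681″ → d = 1/p = 14.68 pc
5 log₁₀(d/10 pc) = 5 log₁₀(14.68) − 5 = 0.834
M = m − 5 log₁₀(d/10) = 13.29 − 0.834 = 12.456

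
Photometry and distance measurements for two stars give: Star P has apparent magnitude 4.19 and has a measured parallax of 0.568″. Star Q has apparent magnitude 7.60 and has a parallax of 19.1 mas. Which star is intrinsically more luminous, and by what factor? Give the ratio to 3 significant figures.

Star Q is more luminous, by a factor of 38.2.

Star P: d = 1/p = 1/0.568″ = 1.761 pc
Star P: M = m − 5 log₁₀ d + 5 = 4.19 − 5·0.2457 + 5 = 7.962
Star Q: p = 19.1 mas = 0.0191″ → d = 1/p = 52.36 pc
Star Q: M = m − 5 log₁₀ d + 5 = 7.60 − 5·1.7190 + 5 = 4.005
ΔM = M_P − M_Q = 7.962 − (4.005) = 3.957; smaller M is more luminous → Star Q.
L ratio = 10^(0.4 |ΔM|) = 10^1.583 = 38.25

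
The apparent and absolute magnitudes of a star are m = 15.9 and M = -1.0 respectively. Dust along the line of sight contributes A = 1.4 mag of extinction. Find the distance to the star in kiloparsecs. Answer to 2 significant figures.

m − M = 5 log₁₀(d/10 pc) + A  ⇒  15.9 − (-1.0) − 1.4 = 5 log₁₀(d/10)
15.500 = 5 log₁₀(d/10)
log₁₀ d = (m − M − A)/5 + 1 = 4.1000
d = 10^4.1000 = 12590 pc
= 12.59 kpc

d ≈ 13 kpc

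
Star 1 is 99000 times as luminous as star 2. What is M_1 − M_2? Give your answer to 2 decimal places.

M_1 − M_2 ≈ -12.49

Pogson: ΔM = −2.5 log₁₀(ratio) = −2.5 log₁₀(99000) = −2.5 × 4.9956 = -12.489
Star 1 is brighter, so it has the smaller magnitude: the difference is negative.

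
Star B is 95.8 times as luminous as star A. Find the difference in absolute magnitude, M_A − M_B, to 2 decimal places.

Pogson: ΔM = −2.5 log₁₀(ratio) = −2.5 log₁₀(95.8) = −2.5 × 1.9814 = -4.953
Star B is brighter so has the smaller magnitude: M_A − M_B is positive.

M_A − M_B ≈ 4.95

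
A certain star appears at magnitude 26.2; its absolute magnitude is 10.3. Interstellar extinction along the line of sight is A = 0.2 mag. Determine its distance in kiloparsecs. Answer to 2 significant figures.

m − M = 5 log₁₀(d/10 pc) + A  ⇒  26.2 − (10.3) − 0.2 = 5 log₁₀(d/10)
15.700 = 5 log₁₀(d/10)
log₁₀ d = (m − M − A)/5 + 1 = 4.1400
d = 10^4.1400 = 13800 pc
= 13.80 kpc

d ≈ 14 kpc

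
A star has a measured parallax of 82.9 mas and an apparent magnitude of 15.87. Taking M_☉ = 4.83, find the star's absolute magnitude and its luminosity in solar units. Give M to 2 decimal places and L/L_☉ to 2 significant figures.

M ≈ 15.46; L/L_☉ ≈ 5.6×10^-5

d = 1/p = 1000/82.9 mas = 12.06 pc
M = m − 5 log₁₀ d + 5 = 15.87 − 5·1.0814 + 5 = 15.463
M − M_☉ = 15.463 − 4.83 = 10.633
L/L_☉ = 10^(−0.4 × 10.633) = 5.583×10^-5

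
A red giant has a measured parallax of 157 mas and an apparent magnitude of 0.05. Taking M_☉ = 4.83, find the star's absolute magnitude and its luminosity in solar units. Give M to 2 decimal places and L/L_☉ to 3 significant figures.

d = 1/p = 1000/157 mas = 6.369 pc
M = m − 5 log₁₀ d + 5 = 0.05 − 5·0.8041 + 5 = 1.029
M − M_☉ = 1.029 − 4.83 = -3.801
L/L_☉ = 10^(−0.4 × -3.801) = 33.13

M ≈ 1.03; L/L_☉ ≈ 33.1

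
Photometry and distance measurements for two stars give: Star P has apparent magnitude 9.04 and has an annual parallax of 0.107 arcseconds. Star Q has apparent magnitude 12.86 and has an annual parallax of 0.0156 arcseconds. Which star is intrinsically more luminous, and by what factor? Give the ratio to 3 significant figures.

Star Q is more luminous, by a factor of 1.39.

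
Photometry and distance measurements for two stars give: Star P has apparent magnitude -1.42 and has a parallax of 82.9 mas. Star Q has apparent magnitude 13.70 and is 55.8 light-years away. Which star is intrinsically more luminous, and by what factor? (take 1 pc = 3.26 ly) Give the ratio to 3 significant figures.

Star P: p = 82.9 mas = 0.0829″ → d = 1/p = 12.06 pc
Star P: M = m − 5 log₁₀ d + 5 = -1.42 − 5·1.0814 + 5 = -1.827
Star Q: d = 55.8 ly / 3.26 = 17.12 pc
Star Q: M = m − 5 log₁₀ d + 5 = 13.70 − 5·1.2334 + 5 = 12.533
ΔM = M_P − M_Q = -1.827 − (12.533) = -14.360; smaller M is more luminous → Star P.
L ratio = 10^(0.4 |ΔM|) = 10^5.744 = 554700

Star P is more luminous, by a factor of 555000.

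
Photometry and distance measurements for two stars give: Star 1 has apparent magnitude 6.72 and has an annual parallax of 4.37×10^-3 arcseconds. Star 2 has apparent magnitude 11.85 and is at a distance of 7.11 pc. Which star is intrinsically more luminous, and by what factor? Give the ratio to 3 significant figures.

Star 1 is more luminous, by a factor of 117000.

Star 1: d = 1/p = 1/4.37×10^-3″ = 228.8 pc
Star 1: M = m − 5 log₁₀ d + 5 = 6.72 − 5·2.3595 + 5 = -0.078
Star 2: M = m − 5 log₁₀ d + 5 = 11.85 − 5·0.8519 + 5 = 12.591
ΔM = M_1 − M_2 = -0.078 − (12.591) = -12.668; smaller M is more luminous → Star 1.
L ratio = 10^(0.4 |ΔM|) = 10^5.067 = 116800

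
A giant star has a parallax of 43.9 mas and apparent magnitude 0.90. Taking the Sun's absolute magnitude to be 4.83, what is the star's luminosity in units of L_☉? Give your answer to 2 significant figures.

d = 1/p = 1000/43.9 mas = 22.78 pc
M = m − 5 log₁₀ d + 5 = 0.90 − 5·1.3575 + 5 = -0.888
M − M_☉ = -0.888 − 4.83 = -5.718
L/L_☉ = 10^(−0.4 × -5.718) = 193.7

L/L_☉ ≈ 190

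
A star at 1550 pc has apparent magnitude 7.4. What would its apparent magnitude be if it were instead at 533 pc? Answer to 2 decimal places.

Flux ∝ 1/d², so Δm = 5 log₁₀(d₂/d₁) = 5 log₁₀(533/1550) = -2.318
m₂ = m₁ + Δm = 7.4 + (-2.318) = 5.082

m ≈ 5.08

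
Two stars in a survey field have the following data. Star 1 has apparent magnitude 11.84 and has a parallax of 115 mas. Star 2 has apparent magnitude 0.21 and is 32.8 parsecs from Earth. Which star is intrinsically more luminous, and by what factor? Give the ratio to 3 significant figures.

Star 2 is more luminous, by a factor of 638000.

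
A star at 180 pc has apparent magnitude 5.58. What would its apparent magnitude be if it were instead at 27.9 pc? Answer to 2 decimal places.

Flux ∝ 1/d², so Δm = 5 log₁₀(d₂/d₁) = 5 log₁₀(27.9/180) = -4.048
m₂ = m₁ + Δm = 5.58 + (-4.048) = 1.532

m ≈ 1.53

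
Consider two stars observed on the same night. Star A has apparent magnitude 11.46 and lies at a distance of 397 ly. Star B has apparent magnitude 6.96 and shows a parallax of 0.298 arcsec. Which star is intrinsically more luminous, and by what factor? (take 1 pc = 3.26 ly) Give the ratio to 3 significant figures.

Star A is more luminous, by a factor of 20.9.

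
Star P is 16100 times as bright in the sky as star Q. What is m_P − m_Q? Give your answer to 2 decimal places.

m_P − m_Q ≈ -10.52

Pogson: Δm = −2.5 log₁₀(ratio) = −2.5 log₁₀(16100) = −2.5 × 4.2068 = -10.517
Star P is brighter, so it has the smaller magnitude: the difference is negative.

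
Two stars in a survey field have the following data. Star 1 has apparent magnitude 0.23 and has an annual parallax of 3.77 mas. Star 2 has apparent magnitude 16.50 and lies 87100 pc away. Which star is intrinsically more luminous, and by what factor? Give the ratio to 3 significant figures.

Star 1: p = 3.77 mas = 3.77×10^-3″ → d = 1/p = 265.3 pc
Star 1: M = m − 5 log₁₀ d + 5 = 0.23 − 5·2.4237 + 5 = -6.888
Star 2: M = m − 5 log₁₀ d + 5 = 16.50 − 5·4.9400 + 5 = -3.200
ΔM = M_1 − M_2 = -6.888 − (-3.200) = -3.688; smaller M is more luminous → Star 1.
L ratio = 10^(0.4 |ΔM|) = 10^1.475 = 29.87

Star 1 is more luminous, by a factor of 29.9.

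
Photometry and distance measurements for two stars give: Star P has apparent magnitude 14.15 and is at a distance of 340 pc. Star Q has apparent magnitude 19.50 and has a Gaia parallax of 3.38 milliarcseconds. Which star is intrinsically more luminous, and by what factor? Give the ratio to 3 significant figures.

Star P: M = m − 5 log₁₀ d + 5 = 14.15 − 5·2.5315 + 5 = 6.493
Star Q: p = 3.38 mas = 3.38×10^-3″ → d = 1/p = 295.9 pc
Star Q: M = m − 5 log₁₀ d + 5 = 19.50 − 5·2.4711 + 5 = 12.145
ΔM = M_P − M_Q = 6.493 − (12.145) = -5.652; smaller M is more luminous → Star P.
L ratio = 10^(0.4 |ΔM|) = 10^2.261 = 182.3

Star P is more luminous, by a factor of 182.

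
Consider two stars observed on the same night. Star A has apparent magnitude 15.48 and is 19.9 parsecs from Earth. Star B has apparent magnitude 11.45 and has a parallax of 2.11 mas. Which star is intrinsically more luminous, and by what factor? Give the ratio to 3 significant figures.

Star B is more luminous, by a factor of 23200.

Star A: M = m − 5 log₁₀ d + 5 = 15.48 − 5·1.2989 + 5 = 13.986
Star B: p = 2.11 mas = 2.11×10^-3″ → d = 1/p = 473.9 pc
Star B: M = m − 5 log₁₀ d + 5 = 11.45 − 5·2.6757 + 5 = 3.071
ΔM = M_A − M_B = 13.986 − (3.071) = 10.914; smaller M is more luminous → Star B.
L ratio = 10^(0.4 |ΔM|) = 10^4.366 = 23210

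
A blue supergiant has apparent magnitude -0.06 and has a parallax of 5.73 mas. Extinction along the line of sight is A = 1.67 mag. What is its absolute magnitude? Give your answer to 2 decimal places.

p = 5.73 mas = 5.73×10^-3″ → d = 1/p = 174.5 pc
5 log₁₀(d/10 pc) = 5 log₁₀(174.5) − 5 = 6.209
M = m − 5 log₁₀(d/10) − A = -0.06 − 6.209 − 1.67 = -7.939

M ≈ -7.94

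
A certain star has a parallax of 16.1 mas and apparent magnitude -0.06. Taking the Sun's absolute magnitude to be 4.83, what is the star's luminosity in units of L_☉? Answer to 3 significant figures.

L/L_☉ ≈ 3490

d = 1/p = 1000/16.1 mas = 62.11 pc
M = m − 5 log₁₀ d + 5 = -0.06 − 5·1.7932 + 5 = -4.026
M − M_☉ = -4.026 − 4.83 = -8.856
L/L_☉ = 10^(−0.4 × -8.856) = 3486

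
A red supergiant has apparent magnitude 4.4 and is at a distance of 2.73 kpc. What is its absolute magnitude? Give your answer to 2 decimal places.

M ≈ -7.78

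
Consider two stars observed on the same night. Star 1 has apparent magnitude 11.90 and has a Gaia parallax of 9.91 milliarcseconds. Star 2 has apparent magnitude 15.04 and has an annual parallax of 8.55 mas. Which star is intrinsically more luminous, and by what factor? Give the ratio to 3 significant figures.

Star 1 is more luminous, by a factor of 13.4.

Star 1: p = 9.91 mas = 9.91×10^-3″ → d = 1/p = 100.9 pc
Star 1: M = m − 5 log₁₀ d + 5 = 11.90 − 5·2.0039 + 5 = 6.880
Star 2: p = 8.55 mas = 8.55×10^-3″ → d = 1/p = 117.0 pc
Star 2: M = m − 5 log₁₀ d + 5 = 15.04 − 5·2.0680 + 5 = 9.700
ΔM = M_1 − M_2 = 6.880 − (9.700) = -2.819; smaller M is more luminous → Star 1.
L ratio = 10^(0.4 |ΔM|) = 10^1.128 = 13.42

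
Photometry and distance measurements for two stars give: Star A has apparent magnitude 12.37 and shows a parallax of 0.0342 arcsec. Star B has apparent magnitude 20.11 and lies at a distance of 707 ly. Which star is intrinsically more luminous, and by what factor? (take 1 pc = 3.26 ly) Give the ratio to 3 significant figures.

Star A: d = 1/p = 1/0.0342″ = 29.24 pc
Star A: M = m − 5 log₁₀ d + 5 = 12.37 − 5·1.4660 + 5 = 10.040
Star B: d = 707 ly / 3.26 = 216.9 pc
Star B: M = m − 5 log₁₀ d + 5 = 20.11 − 5·2.3362 + 5 = 13.429
ΔM = M_A − M_B = 10.040 − (13.429) = -3.389; smaller M is more luminous → Star A.
L ratio = 10^(0.4 |ΔM|) = 10^1.356 = 22.67

Star A is more luminous, by a factor of 22.7.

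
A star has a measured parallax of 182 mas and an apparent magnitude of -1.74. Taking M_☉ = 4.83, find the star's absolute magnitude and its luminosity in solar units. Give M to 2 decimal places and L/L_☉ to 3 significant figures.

M ≈ -0.44; L/L_☉ ≈ 128

d = 1/p = 1000/182 mas = 5.495 pc
M = m − 5 log₁₀ d + 5 = -1.74 − 5·0.7399 + 5 = -0.440
M − M_☉ = -0.440 − 4.83 = -5.270
L/L_☉ = 10^(−0.4 × -5.270) = 128.2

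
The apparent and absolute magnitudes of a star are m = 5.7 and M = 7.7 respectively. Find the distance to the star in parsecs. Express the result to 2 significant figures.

d ≈ 4.0 pc

Distance modulus: m − M = 5.7 − (7.7) = -2.000
m − M = 5 log₁₀ d − 5
log₁₀ d = (m − M)/5 + 1 = 0.6000
d = 10^0.6000 = 3.981 pc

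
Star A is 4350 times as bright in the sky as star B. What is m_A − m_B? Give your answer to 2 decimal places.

Pogson: Δm = −2.5 log₁₀(ratio) = −2.5 log₁₀(4350) = −2.5 × 3.6385 = -9.096
Star A is brighter, so it has the smaller magnitude: the difference is negative.

m_A − m_B ≈ -9.10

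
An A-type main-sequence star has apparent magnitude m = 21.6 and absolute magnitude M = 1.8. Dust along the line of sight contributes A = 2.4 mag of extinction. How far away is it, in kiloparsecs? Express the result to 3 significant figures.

d ≈ 30.2 kpc

m − M = 5 log₁₀(d/10 pc) + A  ⇒  21.6 − (1.8) − 2.4 = 5 log₁₀(d/10)
17.400 = 5 log₁₀(d/10)
log₁₀ d = (m − M − A)/5 + 1 = 4.4800
d = 10^4.4800 = 30200 pc
= 30.20 kpc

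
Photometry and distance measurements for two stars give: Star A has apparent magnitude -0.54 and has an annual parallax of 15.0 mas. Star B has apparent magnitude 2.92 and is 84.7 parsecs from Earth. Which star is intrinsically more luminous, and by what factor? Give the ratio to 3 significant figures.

Star A is more luminous, by a factor of 15.0.

Star A: p = 15.0 mas = 0.0150″ → d = 1/p = 66.67 pc
Star A: M = m − 5 log₁₀ d + 5 = -0.54 − 5·1.8239 + 5 = -4.660
Star B: M = m − 5 log₁₀ d + 5 = 2.92 − 5·1.9279 + 5 = -1.719
ΔM = M_A − M_B = -4.660 − (-1.719) = -2.940; smaller M is more luminous → Star A.
L ratio = 10^(0.4 |ΔM|) = 10^1.176 = 15.00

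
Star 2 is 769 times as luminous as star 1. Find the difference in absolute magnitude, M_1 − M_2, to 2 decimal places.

M_1 − M_2 ≈ 7.21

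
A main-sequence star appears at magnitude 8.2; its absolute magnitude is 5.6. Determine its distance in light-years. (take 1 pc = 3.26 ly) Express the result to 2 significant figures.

Distance modulus: m − M = 8.2 − (5.6) = 2.600
m − M = 5 log₁₀ d − 5
log₁₀ d = (m − M)/5 + 1 = 1.5200
d = 10^1.5200 = 33.11 pc
= 107.9 ly

d ≈ 110 ly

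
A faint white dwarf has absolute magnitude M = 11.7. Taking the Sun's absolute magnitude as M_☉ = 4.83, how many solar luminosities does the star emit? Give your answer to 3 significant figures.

M − M_☉ = 11.7 − 4.83 = 6.870
L/L_☉ = 10^(−0.4 (M − M_☉)) = 10^-2.748 = 1.786×10^-3

L/L_☉ ≈ 1.79×10^-3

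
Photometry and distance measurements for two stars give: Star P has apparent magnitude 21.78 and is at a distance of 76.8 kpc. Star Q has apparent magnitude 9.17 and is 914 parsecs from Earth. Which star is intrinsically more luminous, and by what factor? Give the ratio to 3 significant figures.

Star Q is more luminous, by a factor of 15.7.

Star P: d = 76.8 kpc = 76800 pc
Star P: M = m − 5 log₁₀ d + 5 = 21.78 − 5·4.8854 + 5 = 2.353
Star Q: M = m − 5 log₁₀ d + 5 = 9.17 − 5·2.9609 + 5 = -0.635
ΔM = M_P − M_Q = 2.353 − (-0.635) = 2.988; smaller M is more luminous → Star Q.
L ratio = 10^(0.4 |ΔM|) = 10^1.195 = 15.67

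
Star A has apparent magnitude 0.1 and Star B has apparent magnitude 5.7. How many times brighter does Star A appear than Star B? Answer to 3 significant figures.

174

Magnitude difference = -5.6
Flux ratio = 10^(−0.4 Δm) = 10^(−0.4 × -5.6) = 10^2.240 = 173.8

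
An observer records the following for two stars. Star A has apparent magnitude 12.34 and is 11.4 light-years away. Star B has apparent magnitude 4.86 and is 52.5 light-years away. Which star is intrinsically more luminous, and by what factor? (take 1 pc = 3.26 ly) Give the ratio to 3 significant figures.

Star A: d = 11.4 ly / 3.26 = 3.497 pc
Star A: M = m − 5 log₁₀ d + 5 = 12.34 − 5·0.5437 + 5 = 14.622
Star B: d = 52.5 ly / 3.26 = 16.10 pc
Star B: M = m − 5 log₁₀ d + 5 = 4.86 − 5·1.2069 + 5 = 3.825
ΔM = M_A − M_B = 14.622 − (3.825) = 10.796; smaller M is more luminous → Star B.
L ratio = 10^(0.4 |ΔM|) = 10^4.319 = 20820

Star B is more luminous, by a factor of 20800.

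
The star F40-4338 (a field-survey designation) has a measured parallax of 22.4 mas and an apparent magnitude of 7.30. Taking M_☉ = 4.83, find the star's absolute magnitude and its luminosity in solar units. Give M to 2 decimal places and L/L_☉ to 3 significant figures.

M ≈ 4.05; L/L_☉ ≈ 2.05

d = 1/p = 1000/22.4 mas = 44.64 pc
M = m − 5 log₁₀ d + 5 = 7.30 − 5·1.6498 + 5 = 4.051
M − M_☉ = 4.051 − 4.83 = -0.779
L/L_☉ = 10^(−0.4 × -0.779) = 2.049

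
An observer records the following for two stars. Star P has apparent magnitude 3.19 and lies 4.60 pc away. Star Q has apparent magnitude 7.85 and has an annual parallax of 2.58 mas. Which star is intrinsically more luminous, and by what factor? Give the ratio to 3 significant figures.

Star Q is more luminous, by a factor of 97.1.

Star P: M = m − 5 log₁₀ d + 5 = 3.19 − 5·0.6628 + 5 = 4.876
Star Q: p = 2.58 mas = 2.58×10^-3″ → d = 1/p = 387.6 pc
Star Q: M = m − 5 log₁₀ d + 5 = 7.85 − 5·2.5884 + 5 = -0.092
ΔM = M_P − M_Q = 4.876 − (-0.092) = 4.968; smaller M is more luminous → Star Q.
L ratio = 10^(0.4 |ΔM|) = 10^1.987 = 97.11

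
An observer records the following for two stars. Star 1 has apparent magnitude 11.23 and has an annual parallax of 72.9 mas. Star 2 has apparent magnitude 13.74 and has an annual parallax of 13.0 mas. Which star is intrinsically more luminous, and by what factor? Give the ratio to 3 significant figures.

Star 1: p = 72.9 mas = 0.0729″ → d = 1/p = 13.72 pc
Star 1: M = m − 5 log₁₀ d + 5 = 11.23 − 5·1.1373 + 5 = 10.544
Star 2: p = 13.0 mas = 0.0130″ → d = 1/p = 76.92 pc
Star 2: M = m − 5 log₁₀ d + 5 = 13.74 − 5·1.8861 + 5 = 9.310
ΔM = M_1 − M_2 = 10.544 − (9.310) = 1.234; smaller M is more luminous → Star 2.
L ratio = 10^(0.4 |ΔM|) = 10^0.494 = 3.116

Star 2 is more luminous, by a factor of 3.12.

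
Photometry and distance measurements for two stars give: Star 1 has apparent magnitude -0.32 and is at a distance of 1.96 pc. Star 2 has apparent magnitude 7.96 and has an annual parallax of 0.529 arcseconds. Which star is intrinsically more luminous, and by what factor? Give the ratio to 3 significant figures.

Star 1 is more luminous, by a factor of 2210.

Star 1: M = m − 5 log₁₀ d + 5 = -0.32 − 5·0.2923 + 5 = 3.219
Star 2: d = 1/p = 1/0.529″ = 1.890 pc
Star 2: M = m − 5 log₁₀ d + 5 = 7.96 − 5·0.2765 + 5 = 11.577
ΔM = M_1 − M_2 = 3.219 − (11.577) = -8.359; smaller M is more luminous → Star 1.
L ratio = 10^(0.4 |ΔM|) = 10^3.343 = 2205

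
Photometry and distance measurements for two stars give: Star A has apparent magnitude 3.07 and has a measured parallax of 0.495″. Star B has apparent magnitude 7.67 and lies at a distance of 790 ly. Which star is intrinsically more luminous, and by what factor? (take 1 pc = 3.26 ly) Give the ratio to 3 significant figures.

Star B is more luminous, by a factor of 208.

Star A: d = 1/p = 1/0.495″ = 2.020 pc
Star A: M = m − 5 log₁₀ d + 5 = 3.07 − 5·0.3054 + 5 = 6.543
Star B: d = 790 ly / 3.26 = 242.3 pc
Star B: M = m − 5 log₁₀ d + 5 = 7.67 − 5·2.3844 + 5 = 0.748
ΔM = M_A − M_B = 6.543 − (0.748) = 5.795; smaller M is more luminous → Star B.
L ratio = 10^(0.4 |ΔM|) = 10^2.318 = 208.0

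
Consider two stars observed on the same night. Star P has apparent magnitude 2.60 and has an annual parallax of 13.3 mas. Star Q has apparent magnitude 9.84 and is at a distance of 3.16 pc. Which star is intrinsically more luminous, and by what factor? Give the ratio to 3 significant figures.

Star P is more luminous, by a factor of 446000.

Star P: p = 13.3 mas = 0.0133″ → d = 1/p = 75.19 pc
Star P: M = m − 5 log₁₀ d + 5 = 2.60 − 5·1.8761 + 5 = -1.781
Star Q: M = m − 5 log₁₀ d + 5 = 9.84 − 5·0.4997 + 5 = 12.342
ΔM = M_P − M_Q = -1.781 − (12.342) = -14.122; smaller M is more luminous → Star P.
L ratio = 10^(0.4 |ΔM|) = 10^5.649 = 445600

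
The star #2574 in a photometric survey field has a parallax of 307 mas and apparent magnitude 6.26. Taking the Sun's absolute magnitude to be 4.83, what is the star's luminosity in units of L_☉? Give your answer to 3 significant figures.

d = 1/p = 1000/307 mas = 3.257 pc
M = m − 5 log₁₀ d + 5 = 6.26 − 5·0.5129 + 5 = 8.696
M − M_☉ = 8.696 − 4.83 = 3.866
L/L_☉ = 10^(−0.4 × 3.866) = 0.02843

L/L_☉ ≈ 0.0284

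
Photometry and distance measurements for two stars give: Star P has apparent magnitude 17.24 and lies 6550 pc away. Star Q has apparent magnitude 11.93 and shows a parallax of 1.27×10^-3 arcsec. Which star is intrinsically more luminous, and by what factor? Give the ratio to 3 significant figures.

Star Q is more luminous, by a factor of 1.92.

Star P: M = m − 5 log₁₀ d + 5 = 17.24 − 5·3.8162 + 5 = 3.159
Star Q: d = 1/p = 1/1.27×10^-3″ = 787.4 pc
Star Q: M = m − 5 log₁₀ d + 5 = 11.93 − 5·2.8962 + 5 = 2.449
ΔM = M_P − M_Q = 3.159 − (2.449) = 0.710; smaller M is more luminous → Star Q.
L ratio = 10^(0.4 |ΔM|) = 10^0.284 = 1.923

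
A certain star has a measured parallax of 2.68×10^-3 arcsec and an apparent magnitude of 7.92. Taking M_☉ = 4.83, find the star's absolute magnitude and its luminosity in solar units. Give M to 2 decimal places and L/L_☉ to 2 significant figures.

M ≈ 0.06; L/L_☉ ≈ 81

d = 1/p = 1/2.68×10^-3″ = 373.1 pc
M = m − 5 log₁₀ d + 5 = 7.92 − 5·2.5719 + 5 = 0.061
M − M_☉ = 0.061 − 4.83 = -4.769
L/L_☉ = 10^(−0.4 × -4.769) = 80.86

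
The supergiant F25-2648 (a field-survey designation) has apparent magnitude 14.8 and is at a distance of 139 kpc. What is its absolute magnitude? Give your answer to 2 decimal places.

d = 139 kpc = 139000 pc
5 log₁₀(d/10 pc) = 5 log₁₀(139000) − 5 = 20.715
M = m − 5 log₁₀(d/10) = 14.8 − 20.715 = -5.915

M ≈ -5.92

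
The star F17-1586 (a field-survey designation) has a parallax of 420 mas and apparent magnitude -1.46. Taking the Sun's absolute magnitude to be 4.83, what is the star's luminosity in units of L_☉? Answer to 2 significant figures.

L/L_☉ ≈ 19

d = 1/p = 1000/420 mas = 2.381 pc
M = m − 5 log₁₀ d + 5 = -1.46 − 5·0.3768 + 5 = 1.656
M − M_☉ = 1.656 − 4.83 = -3.174
L/L_☉ = 10^(−0.4 × -3.174) = 18.60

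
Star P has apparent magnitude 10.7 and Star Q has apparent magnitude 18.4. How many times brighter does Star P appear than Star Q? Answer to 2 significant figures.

1200

Magnitude difference = -7.7
Flux ratio = 10^(−0.4 Δm) = 10^(−0.4 × -7.7) = 10^3.080 = 1202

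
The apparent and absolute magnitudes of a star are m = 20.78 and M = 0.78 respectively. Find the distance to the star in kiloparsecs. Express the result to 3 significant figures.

d ≈ 100 kpc

Distance modulus: m − M = 20.78 − (0.78) = 20.000
m − M = 5 log₁₀ d − 5
log₁₀ d = (m − M)/5 + 1 = 5.0000
d = 10^5.0000 = 100000 pc
= 100.0 kpc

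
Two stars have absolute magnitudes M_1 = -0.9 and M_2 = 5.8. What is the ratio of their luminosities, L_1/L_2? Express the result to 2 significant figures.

L_1/L_2 ≈ 480

ΔM = M_1 − M_2 = -6.7
L_1/L_2 = 10^(−0.4 ΔM) = 10^2.680 = 478.6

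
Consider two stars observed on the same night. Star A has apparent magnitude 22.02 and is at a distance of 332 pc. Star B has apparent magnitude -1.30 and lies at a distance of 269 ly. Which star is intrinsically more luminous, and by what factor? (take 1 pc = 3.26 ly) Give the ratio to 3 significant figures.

Star A: M = m − 5 log₁₀ d + 5 = 22.02 − 5·2.5211 + 5 = 14.414
Star B: d = 269 ly / 3.26 = 82.52 pc
Star B: M = m − 5 log₁₀ d + 5 = -1.30 − 5·1.9165 + 5 = -5.883
ΔM = M_A − M_B = 14.414 − (-5.883) = 20.297; smaller M is more luminous → Star B.
L ratio = 10^(0.4 |ΔM|) = 10^8.119 = 1.315×10^8

Star B is more luminous, by a factor of 1.31×10^8.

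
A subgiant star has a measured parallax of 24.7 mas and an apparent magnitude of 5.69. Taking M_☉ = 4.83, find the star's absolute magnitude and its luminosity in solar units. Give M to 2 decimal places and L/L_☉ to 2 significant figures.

M ≈ 2.65; L/L_☉ ≈ 7.4

d = 1/p = 1000/24.7 mas = 40.49 pc
M = m − 5 log₁₀ d + 5 = 5.69 − 5·1.6073 + 5 = 2.653
M − M_☉ = 2.653 − 4.83 = -2.177
L/L_☉ = 10^(−0.4 × -2.177) = 7.423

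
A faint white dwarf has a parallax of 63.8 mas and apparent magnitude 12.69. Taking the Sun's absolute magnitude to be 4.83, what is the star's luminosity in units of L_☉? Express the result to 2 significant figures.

d = 1/p = 1000/63.8 mas = 15.67 pc
M = m − 5 log₁₀ d + 5 = 12.69 − 5·1.1952 + 5 = 11.714
M − M_☉ = 11.714 − 4.83 = 6.884
L/L_☉ = 10^(−0.4 × 6.884) = 1.763×10^-3

L/L_☉ ≈ 1.8×10^-3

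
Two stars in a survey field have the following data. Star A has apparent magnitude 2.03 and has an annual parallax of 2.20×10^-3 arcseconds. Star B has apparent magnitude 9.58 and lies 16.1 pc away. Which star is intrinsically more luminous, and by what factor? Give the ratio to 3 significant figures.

Star A is more luminous, by a factor of 835000.

Star A: d = 1/p = 1/2.20×10^-3″ = 454.5 pc
Star A: M = m − 5 log₁₀ d + 5 = 2.03 − 5·2.6576 + 5 = -6.258
Star B: M = m − 5 log₁₀ d + 5 = 9.58 − 5·1.2068 + 5 = 8.546
ΔM = M_A − M_B = -6.258 − (8.546) = -14.804; smaller M is more luminous → Star A.
L ratio = 10^(0.4 |ΔM|) = 10^5.922 = 834600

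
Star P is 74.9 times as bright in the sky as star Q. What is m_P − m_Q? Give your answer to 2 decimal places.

m_P − m_Q ≈ -4.69

Pogson: Δm = −2.5 log₁₀(ratio) = −2.5 log₁₀(74.9) = −2.5 × 1.8745 = -4.686
Star P is brighter, so it has the smaller magnitude: the difference is negative.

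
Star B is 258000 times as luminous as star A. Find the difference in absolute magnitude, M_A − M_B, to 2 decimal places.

Pogson: ΔM = −2.5 log₁₀(ratio) = −2.5 log₁₀(258000) = −2.5 × 5.4116 = -13.529
Star B is brighter so has the smaller magnitude: M_A − M_B is positive.

M_A − M_B ≈ 13.53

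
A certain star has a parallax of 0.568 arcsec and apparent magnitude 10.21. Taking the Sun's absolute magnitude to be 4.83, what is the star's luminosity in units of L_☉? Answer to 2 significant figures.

L/L_☉ ≈ 2.2×10^-4

d = 1/p = 1/0.568″ = 1.761 pc
M = m − 5 log₁₀ d + 5 = 10.21 − 5·0.2457 + 5 = 13.982
M − M_☉ = 13.982 − 4.83 = 9.152
L/L_☉ = 10^(−0.4 × 9.152) = 2.184×10^-4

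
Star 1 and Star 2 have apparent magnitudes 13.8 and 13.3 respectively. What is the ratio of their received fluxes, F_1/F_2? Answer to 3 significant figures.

F_1/F_2 ≈ 0.631

Magnitude difference = 0.5
Flux ratio = 10^(−0.4 Δm) = 10^(−0.4 × 0.5) = 10^-0.200 = 0.6310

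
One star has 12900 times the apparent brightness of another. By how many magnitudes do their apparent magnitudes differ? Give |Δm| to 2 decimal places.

Pogson: Δm = −2.5 log₁₀(ratio) = −2.5 log₁₀(12900) = −2.5 × 4.1106 = -10.276

|Δm| ≈ 10.28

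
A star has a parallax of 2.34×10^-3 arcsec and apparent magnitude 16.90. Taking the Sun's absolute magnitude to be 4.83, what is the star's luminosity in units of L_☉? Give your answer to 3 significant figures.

d = 1/p = 1/2.34×10^-3″ = 427.4 pc
M = m − 5 log₁₀ d + 5 = 16.90 − 5·2.6308 + 5 = 8.746
M − M_☉ = 8.746 − 4.83 = 3.916
L/L_☉ = 10^(−0.4 × 3.916) = 0.02714

L/L_☉ ≈ 0.0271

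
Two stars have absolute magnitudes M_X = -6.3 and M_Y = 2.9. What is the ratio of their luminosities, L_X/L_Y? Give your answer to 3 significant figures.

L_X/L_Y ≈ 4790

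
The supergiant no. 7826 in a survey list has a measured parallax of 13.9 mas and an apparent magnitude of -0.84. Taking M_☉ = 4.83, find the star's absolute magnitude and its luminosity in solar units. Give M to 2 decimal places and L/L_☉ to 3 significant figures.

M ≈ -5.12; L/L_☉ ≈ 9590

d = 1/p = 1000/13.9 mas = 71.94 pc
M = m − 5 log₁₀ d + 5 = -0.84 − 5·1.8570 + 5 = -5.125
M − M_☉ = -5.125 − 4.83 = -9.955
L/L_☉ = 10^(−0.4 × -9.955) = 9593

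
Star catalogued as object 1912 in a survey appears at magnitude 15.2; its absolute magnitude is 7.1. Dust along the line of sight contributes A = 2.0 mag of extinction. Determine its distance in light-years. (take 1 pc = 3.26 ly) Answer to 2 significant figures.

d ≈ 540 ly

m − M = 5 log₁₀(d/10 pc) + A  ⇒  15.2 − (7.1) − 2.0 = 5 log₁₀(d/10)
6.100 = 5 log₁₀(d/10)
log₁₀ d = (m − M − A)/5 + 1 = 2.2200
d = 10^2.2200 = 166.0 pc
= 541.0 ly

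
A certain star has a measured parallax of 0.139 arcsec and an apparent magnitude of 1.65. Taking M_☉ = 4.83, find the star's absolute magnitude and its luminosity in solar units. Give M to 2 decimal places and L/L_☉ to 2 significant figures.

d = 1/p = 1/0.139″ = 7.194 pc
M = m − 5 log₁₀ d + 5 = 1.65 − 5·0.8570 + 5 = 2.365
M − M_☉ = 2.365 − 4.83 = -2.465
L/L_☉ = 10^(−0.4 × -2.465) = 9.682

M ≈ 2.37; L/L_☉ ≈ 9.7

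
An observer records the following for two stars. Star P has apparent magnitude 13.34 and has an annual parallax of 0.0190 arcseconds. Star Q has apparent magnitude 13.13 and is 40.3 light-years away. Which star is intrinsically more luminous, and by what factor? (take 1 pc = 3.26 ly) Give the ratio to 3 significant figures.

Star P is more luminous, by a factor of 14.9.

Star P: d = 1/p = 1/0.0190″ = 52.63 pc
Star P: M = m − 5 log₁₀ d + 5 = 13.34 − 5·1.7212 + 5 = 9.734
Star Q: d = 40.3 ly / 3.26 = 12.36 pc
Star Q: M = m − 5 log₁₀ d + 5 = 13.13 − 5·1.0921 + 5 = 12.670
ΔM = M_P − M_Q = 9.734 − (12.670) = -2.936; smaller M is more luminous → Star P.
L ratio = 10^(0.4 |ΔM|) = 10^1.174 = 14.94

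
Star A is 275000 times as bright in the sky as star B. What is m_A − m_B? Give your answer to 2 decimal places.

m_A − m_B ≈ -13.60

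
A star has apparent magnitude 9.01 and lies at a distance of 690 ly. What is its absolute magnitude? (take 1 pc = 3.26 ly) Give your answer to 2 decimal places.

d = 690 ly / 3.26 = 211.7 pc
5 log₁₀(d/10 pc) = 5 log₁₀(211.7) − 5 = 6.628
M = m − 5 log₁₀(d/10) = 9.01 − 6.628 = 2.382

M ≈ 2.38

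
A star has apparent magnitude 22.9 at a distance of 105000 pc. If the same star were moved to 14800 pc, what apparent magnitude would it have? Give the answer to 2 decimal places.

Flux ∝ 1/d², so Δm = 5 log₁₀(d₂/d₁) = 5 log₁₀(14800/105000) = -4.255
m₂ = m₁ + Δm = 22.9 + (-4.255) = 18.645

m ≈ 18.65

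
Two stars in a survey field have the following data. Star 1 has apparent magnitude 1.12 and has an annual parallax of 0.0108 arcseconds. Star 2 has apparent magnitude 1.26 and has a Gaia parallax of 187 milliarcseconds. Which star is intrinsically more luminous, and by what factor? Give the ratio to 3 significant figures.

Star 1: d = 1/p = 1/0.0108″ = 92.59 pc
Star 1: M = m − 5 log₁₀ d + 5 = 1.12 − 5·1.9666 + 5 = -3.713
Star 2: p = 187 mas = 0.187″ → d = 1/p = 5.348 pc
Star 2: M = m − 5 log₁₀ d + 5 = 1.26 − 5·0.7282 + 5 = 2.619
ΔM = M_1 − M_2 = -3.713 − (2.619) = -6.332; smaller M is more luminous → Star 1.
L ratio = 10^(0.4 |ΔM|) = 10^2.533 = 341.1

Star 1 is more luminous, by a factor of 341.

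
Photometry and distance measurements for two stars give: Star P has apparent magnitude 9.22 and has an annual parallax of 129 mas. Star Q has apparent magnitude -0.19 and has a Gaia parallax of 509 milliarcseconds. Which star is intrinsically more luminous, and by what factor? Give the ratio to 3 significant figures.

Star P: p = 129 mas = 0.129″ → d = 1/p = 7.752 pc
Star P: M = m − 5 log₁₀ d + 5 = 9.22 − 5·0.8894 + 5 = 9.773
Star Q: p = 509 mas = 0.509″ → d = 1/p = 1.965 pc
Star Q: M = m − 5 log₁₀ d + 5 = -0.19 − 5·0.2933 + 5 = 3.344
ΔM = M_P − M_Q = 9.773 − (3.344) = 6.429; smaller M is more luminous → Star Q.
L ratio = 10^(0.4 |ΔM|) = 10^2.572 = 373.0

Star Q is more luminous, by a factor of 373.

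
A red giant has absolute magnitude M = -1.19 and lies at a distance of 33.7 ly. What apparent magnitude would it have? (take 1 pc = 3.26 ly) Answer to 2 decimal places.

m ≈ -1.12

d = 33.7 ly / 3.26 = 10.34 pc
m = M + 5 log₁₀ d − 5 = -1.19 + 5·1.0144 − 5 = -1.118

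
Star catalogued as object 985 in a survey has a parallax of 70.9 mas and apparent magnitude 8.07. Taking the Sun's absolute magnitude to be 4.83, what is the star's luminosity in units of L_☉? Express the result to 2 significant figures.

d = 1/p = 1000/70.9 mas = 14.10 pc
M = m − 5 log₁₀ d + 5 = 8.07 − 5·1.1494 + 5 = 7.323
M − M_☉ = 7.323 − 4.83 = 2.493
L/L_☉ = 10^(−0.4 × 2.493) = 0.1006

L/L_☉ ≈ 0.10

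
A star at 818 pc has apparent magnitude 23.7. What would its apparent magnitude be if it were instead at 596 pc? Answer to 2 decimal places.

m ≈ 23.01

Flux ∝ 1/d², so Δm = 5 log₁₀(d₂/d₁) = 5 log₁₀(596/818) = -0.688
m₂ = m₁ + Δm = 23.7 + (-0.688) = 23.012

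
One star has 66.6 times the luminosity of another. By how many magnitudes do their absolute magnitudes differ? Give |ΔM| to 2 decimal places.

|ΔM| ≈ 4.56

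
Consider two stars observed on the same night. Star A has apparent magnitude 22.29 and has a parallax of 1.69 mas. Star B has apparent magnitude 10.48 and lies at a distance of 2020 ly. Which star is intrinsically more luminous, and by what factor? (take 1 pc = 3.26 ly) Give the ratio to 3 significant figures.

Star B is more luminous, by a factor of 58100.

Star A: p = 1.69 mas = 1.69×10^-3″ → d = 1/p = 591.7 pc
Star A: M = m − 5 log₁₀ d + 5 = 22.29 − 5·2.7721 + 5 = 13.429
Star B: d = 2020 ly / 3.26 = 619.6 pc
Star B: M = m − 5 log₁₀ d + 5 = 10.48 − 5·2.7921 + 5 = 1.519
ΔM = M_A − M_B = 13.429 − (1.519) = 11.910; smaller M is more luminous → Star B.
L ratio = 10^(0.4 |ΔM|) = 10^4.764 = 58080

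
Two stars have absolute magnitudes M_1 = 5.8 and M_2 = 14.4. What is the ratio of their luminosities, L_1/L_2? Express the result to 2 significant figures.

ΔM = M_1 − M_2 = -8.6
L_1/L_2 = 10^(−0.4 ΔM) = 10^3.440 = 2754

L_1/L_2 ≈ 2800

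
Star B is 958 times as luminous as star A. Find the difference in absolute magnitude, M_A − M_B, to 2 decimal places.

M_A − M_B ≈ 7.45

Pogson: ΔM = −2.5 log₁₀(ratio) = −2.5 log₁₀(958) = −2.5 × 2.9814 = -7.453
Star B is brighter so has the smaller magnitude: M_A − M_B is positive.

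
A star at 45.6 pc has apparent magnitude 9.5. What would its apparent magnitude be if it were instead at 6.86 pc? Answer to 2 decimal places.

m ≈ 5.39

Flux ∝ 1/d², so Δm = 5 log₁₀(d₂/d₁) = 5 log₁₀(6.86/45.6) = -4.113
m₂ = m₁ + Δm = 9.5 + (-4.113) = 5.387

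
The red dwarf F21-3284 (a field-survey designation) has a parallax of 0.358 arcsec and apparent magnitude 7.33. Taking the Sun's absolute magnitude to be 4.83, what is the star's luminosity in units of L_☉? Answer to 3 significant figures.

L/L_☉ ≈ 7.80×10^-3

d = 1/p = 1/0.358″ = 2.793 pc
M = m − 5 log₁₀ d + 5 = 7.33 − 5·0.4461 + 5 = 10.099
M − M_☉ = 10.099 − 4.83 = 5.269
L/L_☉ = 10^(−0.4 × 5.269) = 7.803×10^-3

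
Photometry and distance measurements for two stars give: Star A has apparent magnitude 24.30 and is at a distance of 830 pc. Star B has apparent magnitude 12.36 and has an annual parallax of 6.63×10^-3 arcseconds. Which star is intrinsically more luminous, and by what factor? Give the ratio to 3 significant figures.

Star A: M = m − 5 log₁₀ d + 5 = 24.30 − 5·2.9191 + 5 = 14.705
Star B: d = 1/p = 1/6.63×10^-3″ = 150.8 pc
Star B: M = m − 5 log₁₀ d + 5 = 12.36 − 5·2.1785 + 5 = 6.468
ΔM = M_A − M_B = 14.705 − (6.468) = 8.237; smaller M is more luminous → Star B.
L ratio = 10^(0.4 |ΔM|) = 10^3.295 = 1972

Star B is more luminous, by a factor of 1970.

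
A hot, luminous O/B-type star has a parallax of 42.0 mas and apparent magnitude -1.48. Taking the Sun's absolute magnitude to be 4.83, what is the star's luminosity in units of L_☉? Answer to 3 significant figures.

L/L_☉ ≈ 1890

d = 1/p = 1000/42.0 mas = 23.81 pc
M = m − 5 log₁₀ d + 5 = -1.48 − 5·1.3768 + 5 = -3.364
M − M_☉ = -3.364 − 4.83 = -8.194
L/L_☉ = 10^(−0.4 × -8.194) = 1895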